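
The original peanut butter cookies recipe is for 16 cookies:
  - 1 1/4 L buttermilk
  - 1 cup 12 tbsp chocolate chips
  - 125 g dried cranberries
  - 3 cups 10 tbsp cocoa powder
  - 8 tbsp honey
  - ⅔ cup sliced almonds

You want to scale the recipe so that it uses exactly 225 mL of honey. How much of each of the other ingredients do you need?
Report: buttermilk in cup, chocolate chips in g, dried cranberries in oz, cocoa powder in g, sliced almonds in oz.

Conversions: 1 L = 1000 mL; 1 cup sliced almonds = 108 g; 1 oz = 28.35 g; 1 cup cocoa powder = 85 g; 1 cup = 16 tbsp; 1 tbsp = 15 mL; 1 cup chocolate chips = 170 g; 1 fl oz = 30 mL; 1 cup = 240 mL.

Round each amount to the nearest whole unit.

buttermilk: 10 cup; chocolate chips: 558 g; dried cranberries: 8 oz; cocoa powder: 578 g; sliced almonds: 5 oz

The original recipe has 120 mL of honey, so the scaling factor is 225 ÷ 120 = 15/8 = 1.875.
buttermilk: 1.25 L × 15/8 × 1000 mL/L ÷ 240 mL/cup ≈ 10 cup
chocolate chips: (1 cup + 12 tbsp = 1.75 cup) × 15/8 × 170 g/cup ≈ 558 g
dried cranberries: 125 g × 15/8 ÷ 28.35 g/oz ≈ 8 oz
cocoa powder: (3 cup + 10 tbsp = 3.625 cup) × 15/8 × 85 g/cup ≈ 578 g
sliced almonds: 2/3 cup × 15/8 × 108 g/cup ÷ 28.35 g/oz ≈ 5 oz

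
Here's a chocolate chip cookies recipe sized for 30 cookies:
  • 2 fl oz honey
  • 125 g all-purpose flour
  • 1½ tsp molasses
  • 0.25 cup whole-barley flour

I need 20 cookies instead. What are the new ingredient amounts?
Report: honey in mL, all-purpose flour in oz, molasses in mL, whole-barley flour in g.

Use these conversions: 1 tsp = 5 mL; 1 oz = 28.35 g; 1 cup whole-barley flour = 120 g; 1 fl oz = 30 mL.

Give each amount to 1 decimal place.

Scaling factor: 20/30 = 2/3.
honey: 2 fl oz × 2/3 × 30 mL/fl oz = 40.0 mL
all-purpose flour: 125 g × 2/3 ÷ 28.35 g/oz ≈ 2.9 oz
molasses: 1.5 tsp × 2/3 × 5 mL/tsp = 5.0 mL
whole-barley flour: 0.25 cup × 2/3 × 120 g/cup = 20.0 g

honey: 40.0 mL; all-purpose flour: 2.9 oz; molasses: 5.0 mL; whole-barley flour: 20.0 g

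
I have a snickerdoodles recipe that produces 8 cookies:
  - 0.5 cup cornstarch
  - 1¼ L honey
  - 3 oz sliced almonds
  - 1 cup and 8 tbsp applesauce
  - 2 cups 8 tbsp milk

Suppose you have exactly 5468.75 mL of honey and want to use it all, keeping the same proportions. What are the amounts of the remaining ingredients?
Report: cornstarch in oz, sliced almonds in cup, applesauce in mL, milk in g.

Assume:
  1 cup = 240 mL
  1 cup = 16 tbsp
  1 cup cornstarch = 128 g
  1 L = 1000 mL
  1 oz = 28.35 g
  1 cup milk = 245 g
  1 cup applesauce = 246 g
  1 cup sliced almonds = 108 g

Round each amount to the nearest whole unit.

The original recipe has 1250 mL of honey, so the scaling factor is 5468.75 ÷ 1250 = 35/8 = 4.375.
cornstarch: 0.5 cup × 35/8 × 128 g/cup ÷ 28.35 g/oz ≈ 10 oz
sliced almonds: 3 oz × 35/8 × 28.35 g/oz ÷ 108 g/cup ≈ 3 cup
applesauce: (1 cup + 8 tbsp = 1.5 cup) × 35/8 × 240 mL/cup = 1575 mL
milk: (2 cup + 8 tbsp = 2.5 cup) × 35/8 × 245 g/cup ≈ 2680 g

cornstarch: 10 oz; sliced almonds: 3 cup; applesauce: 1575 mL; milk: 2680 g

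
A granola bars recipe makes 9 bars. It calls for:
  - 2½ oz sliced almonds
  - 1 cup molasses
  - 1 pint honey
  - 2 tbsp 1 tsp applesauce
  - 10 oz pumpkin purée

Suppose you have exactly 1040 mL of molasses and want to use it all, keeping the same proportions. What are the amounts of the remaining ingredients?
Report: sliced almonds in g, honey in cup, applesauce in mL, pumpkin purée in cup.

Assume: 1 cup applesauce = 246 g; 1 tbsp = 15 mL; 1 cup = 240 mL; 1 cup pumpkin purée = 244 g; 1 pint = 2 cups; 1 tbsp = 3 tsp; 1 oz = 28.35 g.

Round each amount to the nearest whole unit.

sliced almonds: 307 g; honey: 9 cup; applesauce: 152 mL; pumpkin purée: 5 cup

The original recipe has 240 mL of molasses, so the scaling factor is 1040 ÷ 240 = 13/3.
sliced almonds: 2.5 oz × 13/3 × 28.35 g/oz ≈ 307 g
honey: 1 pint × 13/3 × 2 cup/pint ≈ 9 cup
applesauce: (2 tbsp + 1 tsp = 7/3 tbsp) × 13/3 × 15 mL/tbsp ≈ 152 mL
pumpkin purée: 10 oz × 13/3 × 28.35 g/oz ÷ 244 g/cup ≈ 5 cup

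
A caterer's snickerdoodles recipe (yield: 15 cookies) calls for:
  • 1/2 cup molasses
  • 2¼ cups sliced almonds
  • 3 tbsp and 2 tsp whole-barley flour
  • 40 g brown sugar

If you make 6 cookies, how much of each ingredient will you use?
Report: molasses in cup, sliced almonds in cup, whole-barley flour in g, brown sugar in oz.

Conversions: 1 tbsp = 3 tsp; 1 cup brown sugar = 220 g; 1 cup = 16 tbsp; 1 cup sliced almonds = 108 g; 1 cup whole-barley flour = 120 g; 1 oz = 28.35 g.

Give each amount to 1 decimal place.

Scaling factor: 6/15 = 2/5 = 0.4.
molasses: 0.5 cup × 2/5 = 0.2 cup
sliced almonds: 2.25 cup × 2/5 = 0.9 cup
whole-barley flour: (3 tbsp + 2 tsp = 11/3 tbsp) × 2/5 ÷ 16 tbsp/cup × 120 g/cup = 11.0 g
brown sugar: 40 g × 2/5 ÷ 28.35 g/oz ≈ 0.6 oz

molasses: 0.2 cup; sliced almonds: 0.9 cup; whole-barley flour: 11.0 g; brown sugar: 0.6 oz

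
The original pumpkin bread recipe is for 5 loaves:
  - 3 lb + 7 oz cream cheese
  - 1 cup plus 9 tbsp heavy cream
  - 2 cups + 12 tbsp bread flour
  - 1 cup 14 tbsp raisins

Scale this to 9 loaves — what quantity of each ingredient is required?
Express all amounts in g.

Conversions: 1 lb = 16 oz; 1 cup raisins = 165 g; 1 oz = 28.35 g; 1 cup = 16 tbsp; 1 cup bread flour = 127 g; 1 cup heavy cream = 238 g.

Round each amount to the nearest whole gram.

Scaling factor: 9/5 = 1.8.
cream cheese: (3 lb + 7 oz = 3.4375 lb) × 9/5 × 16 oz/lb × 28.35 g/oz ≈ 2807 g
heavy cream: (1 cup + 9 tbsp = 1.5625 cup) × 9/5 × 238 g/cup ≈ 669 g
bread flour: (2 cup + 12 tbsp = 2.75 cup) × 9/5 × 127 g/cup ≈ 629 g
raisins: (1 cup + 14 tbsp = 1.875 cup) × 9/5 × 165 g/cup ≈ 557 g

cream cheese: 2807 g; heavy cream: 669 g; bread flour: 629 g; raisins: 557 g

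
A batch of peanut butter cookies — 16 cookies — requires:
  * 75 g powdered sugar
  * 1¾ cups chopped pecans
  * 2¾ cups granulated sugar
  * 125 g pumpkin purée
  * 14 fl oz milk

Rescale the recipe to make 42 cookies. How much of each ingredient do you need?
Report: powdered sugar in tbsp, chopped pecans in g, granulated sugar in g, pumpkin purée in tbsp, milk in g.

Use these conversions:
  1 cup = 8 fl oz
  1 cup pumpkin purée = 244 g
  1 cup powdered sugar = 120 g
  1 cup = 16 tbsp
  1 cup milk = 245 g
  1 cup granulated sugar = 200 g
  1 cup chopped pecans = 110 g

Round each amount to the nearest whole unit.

Scaling factor: 42/16 = 21/8 = 2.625.
powdered sugar: 75 g × 21/8 ÷ 120 g/cup × 16 tbsp/cup ≈ 26 tbsp
chopped pecans: 1.75 cup × 21/8 × 110 g/cup ≈ 505 g
granulated sugar: 2.75 cup × 21/8 × 200 g/cup ≈ 1444 g
pumpkin purée: 125 g × 21/8 ÷ 244 g/cup × 16 tbsp/cup ≈ 22 tbsp
milk: 14 fl oz × 21/8 ÷ 8 fl oz/cup × 245 g/cup ≈ 1125 g

powdered sugar: 26 tbsp; chopped pecans: 505 g; granulated sugar: 1444 g; pumpkin purée: 22 tbsp; milk: 1125 g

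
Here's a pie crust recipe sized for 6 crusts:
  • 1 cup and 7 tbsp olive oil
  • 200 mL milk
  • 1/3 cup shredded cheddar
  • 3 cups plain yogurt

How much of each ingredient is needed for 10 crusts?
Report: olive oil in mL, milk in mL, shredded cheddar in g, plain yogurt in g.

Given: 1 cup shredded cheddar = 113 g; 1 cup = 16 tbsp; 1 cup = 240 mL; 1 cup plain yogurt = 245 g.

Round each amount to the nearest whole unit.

olive oil: 575 mL; milk: 333 mL; shredded cheddar: 63 g; plain yogurt: 1225 g

Scaling factor: 10/6 = 5/3.
olive oil: (1 cup + 7 tbsp = 1.4375 cup) × 5/3 × 240 mL/cup = 575 mL
milk: 200 mL × 5/3 ≈ 333 mL
shredded cheddar: 1/3 cup × 5/3 × 113 g/cup ≈ 63 g
plain yogurt: 3 cup × 5/3 × 245 g/cup = 1225 g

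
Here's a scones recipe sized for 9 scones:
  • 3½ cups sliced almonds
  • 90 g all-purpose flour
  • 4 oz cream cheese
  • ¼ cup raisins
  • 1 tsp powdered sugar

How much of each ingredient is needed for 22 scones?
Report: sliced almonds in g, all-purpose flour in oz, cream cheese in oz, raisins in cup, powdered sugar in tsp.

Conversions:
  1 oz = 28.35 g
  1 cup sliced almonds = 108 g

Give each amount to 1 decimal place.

sliced almonds: 924.0 g; all-purpose flour: 7.8 oz; cream cheese: 9.8 oz; raisins: 0.6 cup; powdered sugar: 2.4 tsp

Scaling factor: 22/9.
sliced almonds: 3.5 cup × 22/9 × 108 g/cup = 924.0 g
all-purpose flour: 90 g × 22/9 ÷ 28.35 g/oz ≈ 7.8 oz
cream cheese: 4 oz × 22/9 ≈ 9.8 oz
raisins: 0.25 cup × 22/9 ≈ 0.6 cup
powdered sugar: 1 tsp × 22/9 ≈ 2.4 tsp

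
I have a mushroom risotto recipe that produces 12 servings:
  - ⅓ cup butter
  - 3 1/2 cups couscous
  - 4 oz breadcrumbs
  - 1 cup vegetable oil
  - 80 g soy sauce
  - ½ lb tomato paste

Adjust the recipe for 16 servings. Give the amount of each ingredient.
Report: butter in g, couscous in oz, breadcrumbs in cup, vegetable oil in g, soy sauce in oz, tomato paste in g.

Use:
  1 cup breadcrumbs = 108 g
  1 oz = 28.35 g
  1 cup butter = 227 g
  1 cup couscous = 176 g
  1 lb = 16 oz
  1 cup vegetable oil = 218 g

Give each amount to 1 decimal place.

Scaling factor: 16/12 = 4/3.
butter: 1/3 cup × 4/3 × 227 g/cup ≈ 100.9 g
couscous: 3.5 cup × 4/3 × 176 g/cup ÷ 28.35 g/oz ≈ 29.0 oz
breadcrumbs: 4 oz × 4/3 × 28.35 g/oz ÷ 108 g/cup = 1.4 cup
vegetable oil: 1 cup × 4/3 × 218 g/cup ≈ 290.7 g
soy sauce: 80 g × 4/3 ÷ 28.35 g/oz ≈ 3.8 oz
tomato paste: 0.5 lb × 4/3 × 16 oz/lb × 28.35 g/oz = 302.4 g

butter: 100.9 g; couscous: 29.0 oz; breadcrumbs: 1.4 cup; vegetable oil: 290.7 g; soy sauce: 3.8 oz; tomato paste: 302.4 g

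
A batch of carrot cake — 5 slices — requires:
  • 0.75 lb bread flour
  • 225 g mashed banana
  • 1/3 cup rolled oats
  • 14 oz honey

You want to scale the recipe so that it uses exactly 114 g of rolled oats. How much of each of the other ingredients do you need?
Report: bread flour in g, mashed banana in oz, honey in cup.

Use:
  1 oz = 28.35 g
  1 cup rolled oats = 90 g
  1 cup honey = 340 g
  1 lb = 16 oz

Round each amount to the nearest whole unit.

bread flour: 1293 g; mashed banana: 30 oz; honey: 4 cup

The original recipe has 30 g of rolled oats, so the scaling factor is 114 ÷ 30 = 19/5 = 3.8.
bread flour: 0.75 lb × 19/5 × 16 oz/lb × 28.35 g/oz ≈ 1293 g
mashed banana: 225 g × 19/5 ÷ 28.35 g/oz ≈ 30 oz
honey: 14 oz × 19/5 × 28.35 g/oz ÷ 340 g/cup ≈ 4 cup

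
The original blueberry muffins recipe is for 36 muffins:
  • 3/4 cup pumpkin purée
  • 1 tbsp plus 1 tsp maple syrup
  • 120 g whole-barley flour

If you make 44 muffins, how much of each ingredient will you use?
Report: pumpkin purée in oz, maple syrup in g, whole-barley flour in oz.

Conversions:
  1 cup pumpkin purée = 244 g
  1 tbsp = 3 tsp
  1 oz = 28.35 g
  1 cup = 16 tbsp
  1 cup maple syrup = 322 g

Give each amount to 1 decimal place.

pumpkin purée: 7.9 oz; maple syrup: 32.8 g; whole-barley flour: 5.2 oz

Scaling factor: 44/36 = 11/9.
pumpkin purée: 0.75 cup × 11/9 × 244 g/cup ÷ 28.35 g/oz ≈ 7.9 oz
maple syrup: (1 tbsp + 1 tsp = 4/3 tbsp) × 11/9 ÷ 16 tbsp/cup × 322 g/cup ≈ 32.8 g
whole-barley flour: 120 g × 11/9 ÷ 28.35 g/oz ≈ 5.2 oz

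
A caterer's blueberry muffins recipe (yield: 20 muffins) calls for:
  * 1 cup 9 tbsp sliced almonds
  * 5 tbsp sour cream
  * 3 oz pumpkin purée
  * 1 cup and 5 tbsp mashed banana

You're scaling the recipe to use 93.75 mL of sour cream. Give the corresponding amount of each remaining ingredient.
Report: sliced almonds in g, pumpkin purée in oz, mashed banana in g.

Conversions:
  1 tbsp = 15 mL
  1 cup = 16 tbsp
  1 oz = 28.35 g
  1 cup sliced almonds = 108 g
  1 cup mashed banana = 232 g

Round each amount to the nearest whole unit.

sliced almonds: 211 g; pumpkin purée: 4 oz; mashed banana: 381 g

The original recipe has 75 mL of sour cream, so the scaling factor is 93.75 ÷ 75 = 5/4 = 1.25.
sliced almonds: (1 cup + 9 tbsp = 1.5625 cup) × 5/4 × 108 g/cup ≈ 211 g
pumpkin purée: 3 oz × 5/4 ≈ 4 oz
mashed banana: (1 cup + 5 tbsp = 1.3125 cup) × 5/4 × 232 g/cup ≈ 381 g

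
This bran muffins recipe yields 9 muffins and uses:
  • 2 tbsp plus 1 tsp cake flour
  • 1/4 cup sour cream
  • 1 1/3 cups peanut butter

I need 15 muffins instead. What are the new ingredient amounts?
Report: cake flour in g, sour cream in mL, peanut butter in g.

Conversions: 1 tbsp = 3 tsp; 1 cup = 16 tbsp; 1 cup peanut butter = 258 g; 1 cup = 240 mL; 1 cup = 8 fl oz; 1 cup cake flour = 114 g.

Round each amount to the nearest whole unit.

cake flour: 28 g; sour cream: 100 mL; peanut butter: 573 g

Scaling factor: 15/9 = 5/3.
cake flour: (2 tbsp + 1 tsp = 7/3 tbsp) × 5/3 ÷ 16 tbsp/cup × 114 g/cup ≈ 28 g
sour cream: 0.25 cup × 5/3 × 240 mL/cup = 100 mL
peanut butter: 4/3 cup × 5/3 × 258 g/cup ≈ 573 g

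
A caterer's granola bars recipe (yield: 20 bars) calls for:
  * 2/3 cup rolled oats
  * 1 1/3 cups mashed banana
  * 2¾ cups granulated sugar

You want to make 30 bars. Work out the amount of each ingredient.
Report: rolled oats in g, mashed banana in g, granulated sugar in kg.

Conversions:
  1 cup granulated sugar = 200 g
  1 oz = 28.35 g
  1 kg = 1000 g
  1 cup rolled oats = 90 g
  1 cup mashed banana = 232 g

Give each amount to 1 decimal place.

Scaling factor: 30/20 = 3/2 = 1.5.
rolled oats: 2/3 cup × 3/2 × 90 g/cup = 90.0 g
mashed banana: 4/3 cup × 3/2 × 232 g/cup = 464.0 g
granulated sugar: 2.75 cup × 3/2 × 200 g/cup ÷ 1000 g/kg ≈ 0.8 kg

rolled oats: 90.0 g; mashed banana: 464.0 g; granulated sugar: 0.8 kg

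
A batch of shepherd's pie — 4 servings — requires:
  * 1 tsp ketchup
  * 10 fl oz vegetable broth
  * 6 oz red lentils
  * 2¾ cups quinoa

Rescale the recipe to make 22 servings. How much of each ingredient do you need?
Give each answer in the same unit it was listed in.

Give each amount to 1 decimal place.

ketchup: 5.5 tsp; vegetable broth: 55.0 fl oz; red lentils: 33.0 oz; quinoa: 15.1 cup

Scaling factor: 22/4 = 11/2 = 5.5.
ketchup: 1 tsp × 11/2 = 5.5 tsp
vegetable broth: 10 fl oz × 11/2 = 55.0 fl oz
red lentils: 6 oz × 11/2 = 33.0 oz
quinoa: 2.75 cup × 11/2 ≈ 15.1 cup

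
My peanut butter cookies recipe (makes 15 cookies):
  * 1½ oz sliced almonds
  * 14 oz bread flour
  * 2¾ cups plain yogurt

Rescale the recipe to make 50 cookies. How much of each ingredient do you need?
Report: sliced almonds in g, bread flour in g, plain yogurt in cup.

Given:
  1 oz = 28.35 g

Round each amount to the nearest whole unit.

Scaling factor: 50/15 = 10/3.
sliced almonds: 1.5 oz × 10/3 × 28.35 g/oz ≈ 142 g
bread flour: 14 oz × 10/3 × 28.35 g/oz = 1323 g
plain yogurt: 2.75 cup × 10/3 ≈ 9 cup

sliced almonds: 142 g; bread flour: 1323 g; plain yogurt: 9 cup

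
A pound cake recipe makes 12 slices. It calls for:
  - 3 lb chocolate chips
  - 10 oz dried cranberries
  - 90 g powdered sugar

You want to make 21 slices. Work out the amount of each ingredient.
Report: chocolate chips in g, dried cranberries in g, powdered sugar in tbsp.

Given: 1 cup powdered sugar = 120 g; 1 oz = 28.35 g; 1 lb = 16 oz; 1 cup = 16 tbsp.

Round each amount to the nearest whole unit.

chocolate chips: 2381 g; dried cranberries: 496 g; powdered sugar: 21 tbsp

Scaling factor: 21/12 = 7/4 = 1.75.
chocolate chips: 3 lb × 7/4 × 16 oz/lb × 28.35 g/oz ≈ 2381 g
dried cranberries: 10 oz × 7/4 × 28.35 g/oz ≈ 496 g
powdered sugar: 90 g × 7/4 ÷ 120 g/cup × 16 tbsp/cup = 21 tbsp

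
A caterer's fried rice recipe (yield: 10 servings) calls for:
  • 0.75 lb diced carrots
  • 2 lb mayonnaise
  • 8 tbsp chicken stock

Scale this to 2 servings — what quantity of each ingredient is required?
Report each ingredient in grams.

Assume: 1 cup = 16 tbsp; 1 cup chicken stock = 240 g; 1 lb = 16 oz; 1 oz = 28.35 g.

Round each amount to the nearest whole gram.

Scaling factor: 2/10 = 1/5 = 0.2.
diced carrots: 0.75 lb × 1/5 × 16 oz/lb × 28.35 g/oz ≈ 68 g
mayonnaise: 2 lb × 1/5 × 16 oz/lb × 28.35 g/oz ≈ 181 g
chicken stock: 8 tbsp × 1/5 ÷ 16 tbsp/cup × 240 g/cup = 24 g

diced carrots: 68 g; mayonnaise: 181 g; chicken stock: 24 g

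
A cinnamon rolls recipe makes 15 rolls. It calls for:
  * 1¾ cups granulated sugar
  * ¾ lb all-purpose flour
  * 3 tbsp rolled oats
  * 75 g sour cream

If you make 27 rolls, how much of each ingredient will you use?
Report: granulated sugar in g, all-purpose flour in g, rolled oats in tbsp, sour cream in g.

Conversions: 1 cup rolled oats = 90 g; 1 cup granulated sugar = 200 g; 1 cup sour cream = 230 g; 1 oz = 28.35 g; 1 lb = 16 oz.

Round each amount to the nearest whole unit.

granulated sugar: 630 g; all-purpose flour: 612 g; rolled oats: 5 tbsp; sour cream: 135 g

Scaling factor: 27/15 = 9/5 = 1.8.
granulated sugar: 1.75 cup × 9/5 × 200 g/cup = 630 g
all-purpose flour: 0.75 lb × 9/5 × 16 oz/lb × 28.35 g/oz ≈ 612 g
rolled oats: 3 tbsp × 9/5 ≈ 5 tbsp
sour cream: 75 g × 9/5 = 135 g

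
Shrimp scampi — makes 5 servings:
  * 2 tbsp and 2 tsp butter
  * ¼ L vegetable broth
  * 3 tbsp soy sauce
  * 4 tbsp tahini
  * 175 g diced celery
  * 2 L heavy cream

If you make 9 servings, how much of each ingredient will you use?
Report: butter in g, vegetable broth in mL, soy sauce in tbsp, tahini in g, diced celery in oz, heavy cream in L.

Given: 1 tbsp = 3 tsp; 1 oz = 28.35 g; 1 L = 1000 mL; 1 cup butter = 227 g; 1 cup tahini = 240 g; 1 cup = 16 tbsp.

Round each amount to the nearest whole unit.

butter: 68 g; vegetable broth: 450 mL; soy sauce: 5 tbsp; tahini: 108 g; diced celery: 11 oz; heavy cream: 4 L

Scaling factor: 9/5 = 1.8.
butter: (2 tbsp + 2 tsp = 8/3 tbsp) × 9/5 ÷ 16 tbsp/cup × 227 g/cup ≈ 68 g
vegetable broth: 0.25 L × 9/5 × 1000 mL/L = 450 mL
soy sauce: 3 tbsp × 9/5 ≈ 5 tbsp
tahini: 4 tbsp × 9/5 ÷ 16 tbsp/cup × 240 g/cup = 108 g
diced celery: 175 g × 9/5 ÷ 28.35 g/oz ≈ 11 oz
heavy cream: 2 L × 9/5 ≈ 4 L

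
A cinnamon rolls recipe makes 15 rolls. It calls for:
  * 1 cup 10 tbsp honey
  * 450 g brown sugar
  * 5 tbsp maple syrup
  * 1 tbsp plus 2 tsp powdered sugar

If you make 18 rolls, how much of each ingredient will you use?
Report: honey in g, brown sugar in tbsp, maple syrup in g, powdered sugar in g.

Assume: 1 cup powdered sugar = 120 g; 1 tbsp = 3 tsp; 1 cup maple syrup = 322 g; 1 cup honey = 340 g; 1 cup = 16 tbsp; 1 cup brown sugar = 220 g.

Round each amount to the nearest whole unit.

honey: 663 g; brown sugar: 39 tbsp; maple syrup: 121 g; powdered sugar: 15 g

Scaling factor: 18/15 = 6/5 = 1.2.
honey: (1 cup + 10 tbsp = 1.625 cup) × 6/5 × 340 g/cup = 663 g
brown sugar: 450 g × 6/5 ÷ 220 g/cup × 16 tbsp/cup ≈ 39 tbsp
maple syrup: 5 tbsp × 6/5 ÷ 16 tbsp/cup × 322 g/cup ≈ 121 g
powdered sugar: (1 tbsp + 2 tsp = 5/3 tbsp) × 6/5 ÷ 16 tbsp/cup × 120 g/cup = 15 g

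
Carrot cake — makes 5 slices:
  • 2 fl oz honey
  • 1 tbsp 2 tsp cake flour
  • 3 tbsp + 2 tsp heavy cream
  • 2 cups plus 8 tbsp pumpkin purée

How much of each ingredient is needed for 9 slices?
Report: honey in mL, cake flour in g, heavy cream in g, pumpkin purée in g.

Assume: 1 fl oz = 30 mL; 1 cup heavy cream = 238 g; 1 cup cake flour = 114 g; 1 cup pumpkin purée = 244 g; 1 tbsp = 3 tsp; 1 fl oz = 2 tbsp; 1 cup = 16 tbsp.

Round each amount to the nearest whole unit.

Scaling factor: 9/5 = 1.8.
honey: 2 fl oz × 9/5 × 30 mL/fl oz = 108 mL
cake flour: (1 tbsp + 2 tsp = 5/3 tbsp) × 9/5 ÷ 16 tbsp/cup × 114 g/cup ≈ 21 g
heavy cream: (3 tbsp + 2 tsp = 11/3 tbsp) × 9/5 ÷ 16 tbsp/cup × 238 g/cup ≈ 98 g
pumpkin purée: (2 cup + 8 tbsp = 2.5 cup) × 9/5 × 244 g/cup = 1098 g

honey: 108 mL; cake flour: 21 g; heavy cream: 98 g; pumpkin purée: 1098 g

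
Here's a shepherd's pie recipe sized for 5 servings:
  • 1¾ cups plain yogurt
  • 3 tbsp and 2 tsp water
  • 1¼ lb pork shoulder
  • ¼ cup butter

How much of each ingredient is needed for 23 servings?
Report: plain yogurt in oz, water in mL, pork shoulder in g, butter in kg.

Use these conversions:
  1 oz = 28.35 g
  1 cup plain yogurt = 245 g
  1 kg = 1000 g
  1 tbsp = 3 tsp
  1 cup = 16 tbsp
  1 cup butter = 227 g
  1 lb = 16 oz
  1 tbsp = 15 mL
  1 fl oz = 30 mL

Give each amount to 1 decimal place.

Scaling factor: 23/5 = 4.6.
plain yogurt: 1.75 cup × 23/5 × 245 g/cup ÷ 28.35 g/oz ≈ 69.6 oz
water: (3 tbsp + 2 tsp = 11/3 tbsp) × 23/5 × 15 mL/tbsp = 253.0 mL
pork shoulder: 1.25 lb × 23/5 × 16 oz/lb × 28.35 g/oz = 2608.2 g
butter: 0.25 cup × 23/5 × 227 g/cup ÷ 1000 g/kg ≈ 0.3 kg

plain yogurt: 69.6 oz; water: 253.0 mL; pork shoulder: 2608.2 g; butter: 0.3 kg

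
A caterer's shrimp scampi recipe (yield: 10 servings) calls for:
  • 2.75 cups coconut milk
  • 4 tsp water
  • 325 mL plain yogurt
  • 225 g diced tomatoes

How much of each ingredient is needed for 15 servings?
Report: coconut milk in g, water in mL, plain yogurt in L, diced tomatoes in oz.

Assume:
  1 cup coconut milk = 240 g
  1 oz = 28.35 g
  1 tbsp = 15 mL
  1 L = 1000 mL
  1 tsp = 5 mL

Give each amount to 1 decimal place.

coconut milk: 990.0 g; water: 30.0 mL; plain yogurt: 0.5 L; diced tomatoes: 11.9 oz

Scaling factor: 15/10 = 3/2 = 1.5.
coconut milk: 2.75 cup × 3/2 × 240 g/cup = 990.0 g
water: 4 tsp × 3/2 × 5 mL/tsp = 30.0 mL
plain yogurt: 325 mL × 3/2 ÷ 1000 mL/L ≈ 0.5 L
diced tomatoes: 225 g × 3/2 ÷ 28.35 g/oz ≈ 11.9 oz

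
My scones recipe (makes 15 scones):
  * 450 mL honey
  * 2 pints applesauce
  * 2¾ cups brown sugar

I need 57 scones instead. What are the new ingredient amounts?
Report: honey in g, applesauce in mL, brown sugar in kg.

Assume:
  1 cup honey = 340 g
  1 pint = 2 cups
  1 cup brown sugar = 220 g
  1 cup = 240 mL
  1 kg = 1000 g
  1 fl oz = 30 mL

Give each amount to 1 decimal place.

honey: 2422.5 g; applesauce: 3648.0 mL; brown sugar: 2.3 kg

Scaling factor: 57/15 = 19/5 = 3.8.
honey: 450 mL × 19/5 ÷ 240 mL/cup × 340 g/cup = 2422.5 g
applesauce: 2 pint × 19/5 × 2 cup/pint × 240 mL/cup = 3648.0 mL
brown sugar: 2.75 cup × 19/5 × 220 g/cup ÷ 1000 g/kg ≈ 2.3 kg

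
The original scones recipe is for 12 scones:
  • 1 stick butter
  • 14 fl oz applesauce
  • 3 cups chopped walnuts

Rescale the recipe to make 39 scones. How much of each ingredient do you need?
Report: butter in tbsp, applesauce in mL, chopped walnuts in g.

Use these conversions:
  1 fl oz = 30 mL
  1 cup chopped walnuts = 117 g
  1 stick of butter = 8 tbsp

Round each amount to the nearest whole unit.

Scaling factor: 39/12 = 13/4 = 3.25.
butter: 1 stick × 13/4 × 8 tbsp/stick = 26 tbsp
applesauce: 14 fl oz × 13/4 × 30 mL/fl oz = 1365 mL
chopped walnuts: 3 cup × 13/4 × 117 g/cup ≈ 1141 g

butter: 26 tbsp; applesauce: 1365 mL; chopped walnuts: 1141 g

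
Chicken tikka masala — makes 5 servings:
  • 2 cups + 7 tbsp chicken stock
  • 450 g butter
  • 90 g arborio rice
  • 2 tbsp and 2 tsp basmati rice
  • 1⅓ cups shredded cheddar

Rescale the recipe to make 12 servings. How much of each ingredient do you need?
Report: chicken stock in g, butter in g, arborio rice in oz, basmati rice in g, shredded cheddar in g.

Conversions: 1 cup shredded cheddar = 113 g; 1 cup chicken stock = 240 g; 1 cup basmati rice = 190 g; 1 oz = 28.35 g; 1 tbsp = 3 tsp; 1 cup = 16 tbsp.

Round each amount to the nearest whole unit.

chicken stock: 1404 g; butter: 1080 g; arborio rice: 8 oz; basmati rice: 76 g; shredded cheddar: 362 g

Scaling factor: 12/5 = 2.4.
chicken stock: (2 cup + 7 tbsp = 2.4375 cup) × 12/5 × 240 g/cup = 1404 g
butter: 450 g × 12/5 = 1080 g
arborio rice: 90 g × 12/5 ÷ 28.35 g/oz ≈ 8 oz
basmati rice: (2 tbsp + 2 tsp = 8/3 tbsp) × 12/5 ÷ 16 tbsp/cup × 190 g/cup = 76 g
shredded cheddar: 4/3 cup × 12/5 × 113 g/cup ≈ 362 g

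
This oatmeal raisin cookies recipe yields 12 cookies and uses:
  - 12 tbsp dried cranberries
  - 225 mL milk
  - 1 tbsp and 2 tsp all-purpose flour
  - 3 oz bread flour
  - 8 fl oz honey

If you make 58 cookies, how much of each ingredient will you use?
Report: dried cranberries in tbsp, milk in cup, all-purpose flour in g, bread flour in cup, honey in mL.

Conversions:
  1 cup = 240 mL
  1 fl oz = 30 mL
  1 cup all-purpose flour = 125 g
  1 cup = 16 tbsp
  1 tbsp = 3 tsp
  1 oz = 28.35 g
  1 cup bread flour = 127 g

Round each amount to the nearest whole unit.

dried cranberries: 58 tbsp; milk: 5 cup; all-purpose flour: 63 g; bread flour: 3 cup; honey: 1160 mL

Scaling factor: 58/12 = 29/6.
dried cranberries: 12 tbsp × 29/6 = 58 tbsp
milk: 225 mL × 29/6 ÷ 240 mL/cup ≈ 5 cup
all-purpose flour: (1 tbsp + 2 tsp = 5/3 tbsp) × 29/6 ÷ 16 tbsp/cup × 125 g/cup ≈ 63 g
bread flour: 3 oz × 29/6 × 28.35 g/oz ÷ 127 g/cup ≈ 3 cup
honey: 8 fl oz × 29/6 × 30 mL/fl oz = 1160 mL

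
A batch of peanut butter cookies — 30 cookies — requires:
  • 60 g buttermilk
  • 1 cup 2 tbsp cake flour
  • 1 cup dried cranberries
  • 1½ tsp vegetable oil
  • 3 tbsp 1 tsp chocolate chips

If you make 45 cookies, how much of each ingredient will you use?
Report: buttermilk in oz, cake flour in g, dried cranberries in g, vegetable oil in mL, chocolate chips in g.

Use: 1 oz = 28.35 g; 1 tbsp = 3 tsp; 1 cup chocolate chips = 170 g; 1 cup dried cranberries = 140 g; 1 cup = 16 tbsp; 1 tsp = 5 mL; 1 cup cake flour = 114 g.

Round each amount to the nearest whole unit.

buttermilk: 3 oz; cake flour: 192 g; dried cranberries: 210 g; vegetable oil: 11 mL; chocolate chips: 53 g

Scaling factor: 45/30 = 3/2 = 1.5.
buttermilk: 60 g × 3/2 ÷ 28.35 g/oz ≈ 3 oz
cake flour: (1 cup + 2 tbsp = 1.125 cup) × 3/2 × 114 g/cup ≈ 192 g
dried cranberries: 1 cup × 3/2 × 140 g/cup = 210 g
vegetable oil: 1.5 tsp × 3/2 × 5 mL/tsp ≈ 11 mL
chocolate chips: (3 tbsp + 1 tsp = 10/3 tbsp) × 3/2 ÷ 16 tbsp/cup × 170 g/cup ≈ 53 g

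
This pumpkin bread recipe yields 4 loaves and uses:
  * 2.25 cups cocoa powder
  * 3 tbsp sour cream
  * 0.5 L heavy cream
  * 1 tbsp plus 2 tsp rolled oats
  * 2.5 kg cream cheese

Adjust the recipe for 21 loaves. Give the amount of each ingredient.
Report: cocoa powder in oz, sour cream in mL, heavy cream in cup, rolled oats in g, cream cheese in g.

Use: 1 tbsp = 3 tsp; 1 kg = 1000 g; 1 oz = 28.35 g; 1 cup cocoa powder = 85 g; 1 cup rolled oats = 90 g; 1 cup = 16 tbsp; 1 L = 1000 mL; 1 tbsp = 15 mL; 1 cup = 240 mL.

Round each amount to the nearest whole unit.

Scaling factor: 21/4 = 5.25.
cocoa powder: 2.25 cup × 21/4 × 85 g/cup ÷ 28.35 g/oz ≈ 35 oz
sour cream: 3 tbsp × 21/4 × 15 mL/tbsp ≈ 236 mL
heavy cream: 0.5 L × 21/4 × 1000 mL/L ÷ 240 mL/cup ≈ 11 cup
rolled oats: (1 tbsp + 2 tsp = 5/3 tbsp) × 21/4 ÷ 16 tbsp/cup × 90 g/cup ≈ 49 g
cream cheese: 2.5 kg × 21/4 × 1000 g/kg = 13125 g

cocoa powder: 35 oz; sour cream: 236 mL; heavy cream: 11 cup; rolled oats: 49 g; cream cheese: 13125 g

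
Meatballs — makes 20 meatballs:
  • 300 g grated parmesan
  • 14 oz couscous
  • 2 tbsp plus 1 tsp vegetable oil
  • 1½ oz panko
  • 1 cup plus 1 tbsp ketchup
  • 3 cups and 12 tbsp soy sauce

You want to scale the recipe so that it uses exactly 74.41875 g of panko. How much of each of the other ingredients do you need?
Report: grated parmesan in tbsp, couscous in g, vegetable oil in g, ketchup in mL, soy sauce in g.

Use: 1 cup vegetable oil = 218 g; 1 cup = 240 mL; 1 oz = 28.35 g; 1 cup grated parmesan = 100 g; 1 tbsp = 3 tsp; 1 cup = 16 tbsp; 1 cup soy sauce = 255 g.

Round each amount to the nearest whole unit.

The original recipe has 42.525 g of panko, so the scaling factor is 74.41875 ÷ 42.525 = 7/4 = 1.75.
grated parmesan: 300 g × 7/4 ÷ 100 g/cup × 16 tbsp/cup = 84 tbsp
couscous: 14 oz × 7/4 × 28.35 g/oz ≈ 695 g
vegetable oil: (2 tbsp + 1 tsp = 7/3 tbsp) × 7/4 ÷ 16 tbsp/cup × 218 g/cup ≈ 56 g
ketchup: (1 cup + 1 tbsp = 1.0625 cup) × 7/4 × 240 mL/cup ≈ 446 mL
soy sauce: (3 cup + 12 tbsp = 3.75 cup) × 7/4 × 255 g/cup ≈ 1673 g

grated parmesan: 84 tbsp; couscous: 695 g; vegetable oil: 56 g; ketchup: 446 mL; soy sauce: 1673 g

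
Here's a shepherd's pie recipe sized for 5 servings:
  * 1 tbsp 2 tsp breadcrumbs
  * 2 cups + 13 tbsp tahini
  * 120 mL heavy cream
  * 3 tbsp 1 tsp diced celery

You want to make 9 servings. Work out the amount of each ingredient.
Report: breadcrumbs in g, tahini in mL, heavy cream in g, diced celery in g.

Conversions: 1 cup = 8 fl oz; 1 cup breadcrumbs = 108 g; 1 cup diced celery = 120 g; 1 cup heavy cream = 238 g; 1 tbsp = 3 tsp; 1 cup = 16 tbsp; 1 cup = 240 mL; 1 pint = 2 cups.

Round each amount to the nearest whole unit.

Scaling factor: 9/5 = 1.8.
breadcrumbs: (1 tbsp + 2 tsp = 5/3 tbsp) × 9/5 ÷ 16 tbsp/cup × 108 g/cup ≈ 20 g
tahini: (2 cup + 13 tbsp = 2.8125 cup) × 9/5 × 240 mL/cup = 1215 mL
heavy cream: 120 mL × 9/5 ÷ 240 mL/cup × 238 g/cup ≈ 214 g
diced celery: (3 tbsp + 1 tsp = 10/3 tbsp) × 9/5 ÷ 16 tbsp/cup × 120 g/cup = 45 g

breadcrumbs: 20 g; tahini: 1215 mL; heavy cream: 214 g; diced celery: 45 g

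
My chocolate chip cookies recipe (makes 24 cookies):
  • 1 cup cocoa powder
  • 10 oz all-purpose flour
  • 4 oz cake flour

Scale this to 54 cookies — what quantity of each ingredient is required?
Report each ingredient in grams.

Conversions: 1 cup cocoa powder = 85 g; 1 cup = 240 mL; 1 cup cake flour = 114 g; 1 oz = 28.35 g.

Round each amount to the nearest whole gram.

Scaling factor: 54/24 = 9/4 = 2.25.
cocoa powder: 1 cup × 9/4 × 85 g/cup ≈ 191 g
all-purpose flour: 10 oz × 9/4 × 28.35 g/oz ≈ 638 g
cake flour: 4 oz × 9/4 × 28.35 g/oz ≈ 255 g

cocoa powder: 191 g; all-purpose flour: 638 g; cake flour: 255 g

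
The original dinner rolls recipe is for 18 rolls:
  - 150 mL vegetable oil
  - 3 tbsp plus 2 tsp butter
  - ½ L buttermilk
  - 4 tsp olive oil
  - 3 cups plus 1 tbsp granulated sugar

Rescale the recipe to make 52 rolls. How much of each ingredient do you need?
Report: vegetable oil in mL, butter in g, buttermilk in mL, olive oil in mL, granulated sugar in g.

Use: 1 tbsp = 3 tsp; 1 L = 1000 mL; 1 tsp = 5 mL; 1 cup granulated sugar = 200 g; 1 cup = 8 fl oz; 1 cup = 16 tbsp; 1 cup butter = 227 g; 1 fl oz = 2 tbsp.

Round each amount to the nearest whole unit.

Scaling factor: 52/18 = 26/9.
vegetable oil: 150 mL × 26/9 ≈ 433 mL
butter: (3 tbsp + 2 tsp = 11/3 tbsp) × 26/9 ÷ 16 tbsp/cup × 227 g/cup ≈ 150 g
buttermilk: 0.5 L × 26/9 × 1000 mL/L ≈ 1444 mL
olive oil: 4 tsp × 26/9 × 5 mL/tsp ≈ 58 mL
granulated sugar: (3 cup + 1 tbsp = 3.0625 cup) × 26/9 × 200 g/cup ≈ 1769 g

vegetable oil: 433 mL; butter: 150 g; buttermilk: 1444 mL; olive oil: 58 mL; granulated sugar: 1769 g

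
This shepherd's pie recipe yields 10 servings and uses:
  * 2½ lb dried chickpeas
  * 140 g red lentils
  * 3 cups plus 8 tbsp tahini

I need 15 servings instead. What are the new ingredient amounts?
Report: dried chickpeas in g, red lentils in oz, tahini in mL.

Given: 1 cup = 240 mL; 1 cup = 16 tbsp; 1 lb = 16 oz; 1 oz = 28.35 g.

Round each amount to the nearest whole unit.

dried chickpeas: 1701 g; red lentils: 7 oz; tahini: 1260 mL

Scaling factor: 15/10 = 3/2 = 1.5.
dried chickpeas: 2.5 lb × 3/2 × 16 oz/lb × 28.35 g/oz = 1701 g
red lentils: 140 g × 3/2 ÷ 28.35 g/oz ≈ 7 oz
tahini: (3 cup + 8 tbsp = 3.5 cup) × 3/2 × 240 mL/cup = 1260 mL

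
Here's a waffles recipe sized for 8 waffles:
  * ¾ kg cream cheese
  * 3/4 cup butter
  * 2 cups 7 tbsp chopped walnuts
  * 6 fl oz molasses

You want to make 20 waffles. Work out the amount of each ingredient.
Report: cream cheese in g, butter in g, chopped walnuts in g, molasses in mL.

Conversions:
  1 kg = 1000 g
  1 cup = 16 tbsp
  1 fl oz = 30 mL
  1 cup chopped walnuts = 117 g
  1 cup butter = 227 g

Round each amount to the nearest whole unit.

Scaling factor: 20/8 = 5/2 = 2.5.
cream cheese: 0.75 kg × 5/2 × 1000 g/kg = 1875 g
butter: 0.75 cup × 5/2 × 227 g/cup ≈ 426 g
chopped walnuts: (2 cup + 7 tbsp = 2.4375 cup) × 5/2 × 117 g/cup ≈ 713 g
molasses: 6 fl oz × 5/2 × 30 mL/fl oz = 450 mL

cream cheese: 1875 g; butter: 426 g; chopped walnuts: 713 g; molasses: 450 mL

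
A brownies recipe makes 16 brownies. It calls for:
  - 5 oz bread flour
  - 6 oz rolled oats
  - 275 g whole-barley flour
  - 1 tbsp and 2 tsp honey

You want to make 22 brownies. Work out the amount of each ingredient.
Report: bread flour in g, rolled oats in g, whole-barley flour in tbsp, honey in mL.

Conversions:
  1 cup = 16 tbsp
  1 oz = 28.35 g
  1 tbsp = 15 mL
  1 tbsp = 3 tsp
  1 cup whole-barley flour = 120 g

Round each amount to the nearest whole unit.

bread flour: 195 g; rolled oats: 234 g; whole-barley flour: 50 tbsp; honey: 34 mL

Scaling factor: 22/16 = 11/8 = 1.375.
bread flour: 5 oz × 11/8 × 28.35 g/oz ≈ 195 g
rolled oats: 6 oz × 11/8 × 28.35 g/oz ≈ 234 g
whole-barley flour: 275 g × 11/8 ÷ 120 g/cup × 16 tbsp/cup ≈ 50 tbsp
honey: (1 tbsp + 2 tsp = 5/3 tbsp) × 11/8 × 15 mL/tbsp ≈ 34 mL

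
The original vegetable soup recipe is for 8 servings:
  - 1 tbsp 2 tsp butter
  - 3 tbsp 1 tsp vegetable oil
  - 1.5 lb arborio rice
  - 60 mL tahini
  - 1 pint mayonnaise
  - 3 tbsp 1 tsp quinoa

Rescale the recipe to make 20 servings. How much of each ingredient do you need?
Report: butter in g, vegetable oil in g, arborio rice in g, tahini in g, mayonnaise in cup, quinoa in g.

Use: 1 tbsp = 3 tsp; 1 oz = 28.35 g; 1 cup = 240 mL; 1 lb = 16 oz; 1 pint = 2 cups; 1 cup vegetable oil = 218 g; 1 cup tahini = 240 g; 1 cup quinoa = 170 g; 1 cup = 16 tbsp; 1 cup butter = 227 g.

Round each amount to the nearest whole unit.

butter: 59 g; vegetable oil: 114 g; arborio rice: 1701 g; tahini: 150 g; mayonnaise: 5 cup; quinoa: 89 g

Scaling factor: 20/8 = 5/2 = 2.5.
butter: (1 tbsp + 2 tsp = 5/3 tbsp) × 5/2 ÷ 16 tbsp/cup × 227 g/cup ≈ 59 g
vegetable oil: (3 tbsp + 1 tsp = 10/3 tbsp) × 5/2 ÷ 16 tbsp/cup × 218 g/cup ≈ 114 g
arborio rice: 1.5 lb × 5/2 × 16 oz/lb × 28.35 g/oz = 1701 g
tahini: 60 mL × 5/2 ÷ 240 mL/cup × 240 g/cup = 150 g
mayonnaise: 1 pint × 5/2 × 2 cup/pint = 5 cup
quinoa: (3 tbsp + 1 tsp = 10/3 tbsp) × 5/2 ÷ 16 tbsp/cup × 170 g/cup ≈ 89 g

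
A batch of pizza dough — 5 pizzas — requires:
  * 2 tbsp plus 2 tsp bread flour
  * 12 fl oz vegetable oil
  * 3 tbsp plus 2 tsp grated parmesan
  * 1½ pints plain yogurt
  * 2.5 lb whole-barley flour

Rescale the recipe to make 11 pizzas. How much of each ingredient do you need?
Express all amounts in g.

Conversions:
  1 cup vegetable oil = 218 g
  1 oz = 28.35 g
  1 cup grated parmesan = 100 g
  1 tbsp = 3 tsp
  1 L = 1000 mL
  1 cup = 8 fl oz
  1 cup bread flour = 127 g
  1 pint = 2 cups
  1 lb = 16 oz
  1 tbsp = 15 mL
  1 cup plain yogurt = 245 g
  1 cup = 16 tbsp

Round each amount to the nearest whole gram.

Scaling factor: 11/5 = 2.2.
bread flour: (2 tbsp + 2 tsp = 8/3 tbsp) × 11/5 ÷ 16 tbsp/cup × 127 g/cup ≈ 47 g
vegetable oil: 12 fl oz × 11/5 ÷ 8 fl oz/cup × 218 g/cup ≈ 719 g
grated parmesan: (3 tbsp + 2 tsp = 11/3 tbsp) × 11/5 ÷ 16 tbsp/cup × 100 g/cup ≈ 50 g
plain yogurt: 1.5 pint × 11/5 × 2 cup/pint × 245 g/cup = 1617 g
whole-barley flour: 2.5 lb × 11/5 × 16 oz/lb × 28.35 g/oz ≈ 2495 g

bread flour: 47 g; vegetable oil: 719 g; grated parmesan: 50 g; plain yogurt: 1617 g; whole-barley flour: 2495 g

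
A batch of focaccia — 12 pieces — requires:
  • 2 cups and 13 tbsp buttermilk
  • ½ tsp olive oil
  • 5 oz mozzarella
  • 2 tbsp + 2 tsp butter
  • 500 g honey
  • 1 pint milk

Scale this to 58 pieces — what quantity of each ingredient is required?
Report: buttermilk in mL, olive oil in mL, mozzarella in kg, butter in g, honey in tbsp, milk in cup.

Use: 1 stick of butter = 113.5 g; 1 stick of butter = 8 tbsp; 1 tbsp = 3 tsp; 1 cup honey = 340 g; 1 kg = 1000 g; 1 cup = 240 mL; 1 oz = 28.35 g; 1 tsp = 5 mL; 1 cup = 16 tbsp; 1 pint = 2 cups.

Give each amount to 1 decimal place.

buttermilk: 3262.5 mL; olive oil: 12.1 mL; mozzarella: 0.7 kg; butter: 182.9 g; honey: 113.7 tbsp; milk: 9.7 cup

Scaling factor: 58/12 = 29/6.
buttermilk: (2 cup + 13 tbsp = 2.8125 cup) × 29/6 × 240 mL/cup = 3262.5 mL
olive oil: 0.5 tsp × 29/6 × 5 mL/tsp ≈ 12.1 mL
mozzarella: 5 oz × 29/6 × 28.35 g/oz ÷ 1000 g/kg ≈ 0.7 kg
butter: (2 tbsp + 2 tsp = 8/3 tbsp) × 29/6 ÷ 8 tbsp/stick × 113.5 g/stick ≈ 182.9 g
honey: 500 g × 29/6 ÷ 340 g/cup × 16 tbsp/cup ≈ 113.7 tbsp
milk: 1 pint × 29/6 × 2 cup/pint ≈ 9.7 cup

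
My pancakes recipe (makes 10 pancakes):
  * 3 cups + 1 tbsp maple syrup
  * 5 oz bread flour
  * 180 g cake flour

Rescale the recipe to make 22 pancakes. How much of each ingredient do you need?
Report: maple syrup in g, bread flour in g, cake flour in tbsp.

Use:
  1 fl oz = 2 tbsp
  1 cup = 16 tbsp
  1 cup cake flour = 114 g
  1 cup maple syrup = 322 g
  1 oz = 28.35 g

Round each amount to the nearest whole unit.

Scaling factor: 22/10 = 11/5 = 2.2.
maple syrup: (3 cup + 1 tbsp = 3.0625 cup) × 11/5 × 322 g/cup ≈ 2169 g
bread flour: 5 oz × 11/5 × 28.35 g/oz ≈ 312 g
cake flour: 180 g × 11/5 ÷ 114 g/cup × 16 tbsp/cup ≈ 56 tbsp

maple syrup: 2169 g; bread flour: 312 g; cake flour: 56 tbsp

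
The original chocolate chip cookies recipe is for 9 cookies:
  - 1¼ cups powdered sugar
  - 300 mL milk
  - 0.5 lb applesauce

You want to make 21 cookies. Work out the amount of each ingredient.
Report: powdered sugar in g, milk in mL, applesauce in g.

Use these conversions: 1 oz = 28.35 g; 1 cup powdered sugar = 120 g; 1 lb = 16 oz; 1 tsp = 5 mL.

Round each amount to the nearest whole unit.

Scaling factor: 21/9 = 7/3.
powdered sugar: 1.25 cup × 7/3 × 120 g/cup = 350 g
milk: 300 mL × 7/3 = 700 mL
applesauce: 0.5 lb × 7/3 × 16 oz/lb × 28.35 g/oz ≈ 529 g

powdered sugar: 350 g; milk: 700 mL; applesauce: 529 g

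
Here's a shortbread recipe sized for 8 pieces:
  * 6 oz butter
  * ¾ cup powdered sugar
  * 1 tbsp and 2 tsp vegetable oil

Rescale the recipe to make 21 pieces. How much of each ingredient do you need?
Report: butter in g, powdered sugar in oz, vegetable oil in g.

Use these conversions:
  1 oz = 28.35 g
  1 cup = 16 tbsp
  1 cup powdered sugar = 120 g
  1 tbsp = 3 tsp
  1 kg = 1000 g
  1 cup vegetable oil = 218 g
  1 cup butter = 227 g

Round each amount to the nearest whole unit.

Scaling factor: 21/8 = 2.625.
butter: 6 oz × 21/8 × 28.35 g/oz ≈ 447 g
powdered sugar: 0.75 cup × 21/8 × 120 g/cup ÷ 28.35 g/oz ≈ 8 oz
vegetable oil: (1 tbsp + 2 tsp = 5/3 tbsp) × 21/8 ÷ 16 tbsp/cup × 218 g/cup ≈ 60 g

butter: 447 g; powdered sugar: 8 oz; vegetable oil: 60 g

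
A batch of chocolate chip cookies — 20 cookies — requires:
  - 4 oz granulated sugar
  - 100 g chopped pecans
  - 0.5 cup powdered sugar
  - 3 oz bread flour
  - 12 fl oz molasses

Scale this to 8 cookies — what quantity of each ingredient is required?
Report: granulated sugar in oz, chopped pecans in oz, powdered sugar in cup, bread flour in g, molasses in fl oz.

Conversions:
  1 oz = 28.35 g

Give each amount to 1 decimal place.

granulated sugar: 1.6 oz; chopped pecans: 1.4 oz; powdered sugar: 0.2 cup; bread flour: 34.0 g; molasses: 4.8 fl oz

Scaling factor: 8/20 = 2/5 = 0.4.
granulated sugar: 4 oz × 2/5 = 1.6 oz
chopped pecans: 100 g × 2/5 ÷ 28.35 g/oz ≈ 1.4 oz
powdered sugar: 0.5 cup × 2/5 = 0.2 cup
bread flour: 3 oz × 2/5 × 28.35 g/oz ≈ 34.0 g
molasses: 12 fl oz × 2/5 = 4.8 fl oz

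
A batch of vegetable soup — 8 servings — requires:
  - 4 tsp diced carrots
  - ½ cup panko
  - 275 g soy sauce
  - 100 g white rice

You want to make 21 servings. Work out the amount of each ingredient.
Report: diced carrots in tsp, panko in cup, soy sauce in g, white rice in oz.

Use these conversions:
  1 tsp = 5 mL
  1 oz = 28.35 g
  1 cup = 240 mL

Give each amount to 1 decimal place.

diced carrots: 10.5 tsp; panko: 1.3 cup; soy sauce: 721.9 g; white rice: 9.3 oz

Scaling factor: 21/8 = 2.625.
diced carrots: 4 tsp × 21/8 = 10.5 tsp
panko: 0.5 cup × 21/8 ≈ 1.3 cup
soy sauce: 275 g × 21/8 ≈ 721.9 g
white rice: 100 g × 21/8 ÷ 28.35 g/oz ≈ 9.3 oz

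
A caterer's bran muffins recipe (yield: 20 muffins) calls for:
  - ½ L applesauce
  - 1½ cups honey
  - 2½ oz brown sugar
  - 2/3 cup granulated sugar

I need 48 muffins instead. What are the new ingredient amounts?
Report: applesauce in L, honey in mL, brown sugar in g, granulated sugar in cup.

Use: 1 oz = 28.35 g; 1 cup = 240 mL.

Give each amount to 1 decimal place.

applesauce: 1.2 L; honey: 864.0 mL; brown sugar: 170.1 g; granulated sugar: 1.6 cup

Scaling factor: 48/20 = 12/5 = 2.4.
applesauce: 0.5 L × 12/5 = 1.2 L
honey: 1.5 cup × 12/5 × 240 mL/cup = 864.0 mL
brown sugar: 2.5 oz × 12/5 × 28.35 g/oz = 170.1 g
granulated sugar: 2/3 cup × 12/5 = 1.6 cup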